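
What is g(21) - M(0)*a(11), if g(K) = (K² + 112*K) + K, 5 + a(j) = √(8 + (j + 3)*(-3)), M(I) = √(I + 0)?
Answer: 2814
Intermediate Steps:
M(I) = √I
a(j) = -5 + √(-1 - 3*j) (a(j) = -5 + √(8 + (j + 3)*(-3)) = -5 + √(8 + (3 + j)*(-3)) = -5 + √(8 + (-9 - 3*j)) = -5 + √(-1 - 3*j))
g(K) = K² + 113*K
g(21) - M(0)*a(11) = 21*(113 + 21) - √0*(-5 + √(-1 - 3*11)) = 21*134 - 0*(-5 + √(-1 - 33)) = 2814 - 0*(-5 + √(-34)) = 2814 - 0*(-5 + I*√34) = 2814 - 1*0 = 2814 + 0 = 2814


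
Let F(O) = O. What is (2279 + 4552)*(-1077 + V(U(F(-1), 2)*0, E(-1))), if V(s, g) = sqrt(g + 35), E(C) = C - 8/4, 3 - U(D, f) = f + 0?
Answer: -7356987 + 27324*sqrt(2) ≈ -7.3183e+6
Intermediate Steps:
U(D, f) = 3 - f (U(D, f) = 3 - (f + 0) = 3 - f)
E(C) = -2 + C (E(C) = C - 8*1/4 = C - 2 = -2 + C)
V(s, g) = sqrt(35 + g)
(2279 + 4552)*(-1077 + V(U(F(-1), 2)*0, E(-1))) = (2279 + 4552)*(-1077 + sqrt(35 + (-2 - 1))) = 6831*(-1077 + sqrt(35 - 3)) = 6831*(-1077 + sqrt(32)) = 6831*(-1077 + 4*sqrt(2)) = -7356987 + 27324*sqrt(2)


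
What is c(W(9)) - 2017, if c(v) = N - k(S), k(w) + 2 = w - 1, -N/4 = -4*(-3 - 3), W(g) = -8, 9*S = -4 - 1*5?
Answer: -2109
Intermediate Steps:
S = -1 (S = (-4 - 1*5)/9 = (-4 - 5)/9 = (⅑)*(-9) = -1)
N = -96 (N = -(-16)*(-3 - 3) = -(-16)*(-6) = -4*24 = -96)
k(w) = -3 + w (k(w) = -2 + (w - 1) = -2 + (-1 + w) = -3 + w)
c(v) = -92 (c(v) = -96 - (-3 - 1) = -96 - 1*(-4) = -96 + 4 = -92)
c(W(9)) - 2017 = -92 - 2017 = -2109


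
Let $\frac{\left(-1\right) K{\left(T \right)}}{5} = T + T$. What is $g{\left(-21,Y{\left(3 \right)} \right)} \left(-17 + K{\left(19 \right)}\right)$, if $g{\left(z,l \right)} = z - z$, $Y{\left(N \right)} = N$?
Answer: $0$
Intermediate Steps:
$K{\left(T \right)} = - 10 T$ ($K{\left(T \right)} = - 5 \left(T + T\right) = - 5 \cdot 2 T = - 10 T$)
$g{\left(z,l \right)} = 0$
$g{\left(-21,Y{\left(3 \right)} \right)} \left(-17 + K{\left(19 \right)}\right) = 0 \left(-17 - 190\right) = 0 \left(-207\right) = 0$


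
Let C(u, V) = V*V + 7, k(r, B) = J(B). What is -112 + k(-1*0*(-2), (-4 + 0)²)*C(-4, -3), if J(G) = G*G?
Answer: 3984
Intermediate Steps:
J(G) = G²
k(r, B) = B²
C(u, V) = 7 + V² (C(u, V) = V² + 7 = 7 + V²)
-112 + k(-1*0*(-2), (-4 + 0)²)*C(-4, -3) = -112 + ((-4 + 0)²)²*(7 + (-3)²) = -112 + ((-4)²)²*(7 + 9) = -112 + 16²*16 = -112 + 256*16 = -112 + 4096 = 3984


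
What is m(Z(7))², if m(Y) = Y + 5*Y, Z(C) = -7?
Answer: 1764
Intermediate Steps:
m(Y) = 6*Y
m(Z(7))² = (6*(-7))² = (-42)² = 1764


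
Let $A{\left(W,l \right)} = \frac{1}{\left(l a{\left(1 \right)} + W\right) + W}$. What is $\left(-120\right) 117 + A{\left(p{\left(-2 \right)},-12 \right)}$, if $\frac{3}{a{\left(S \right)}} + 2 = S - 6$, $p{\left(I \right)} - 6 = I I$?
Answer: $- \frac{2471033}{176} \approx -14040.0$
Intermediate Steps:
$p{\left(I \right)} = 6 + I^{2}$ ($p{\left(I \right)} = 6 + I I = 6 + I^{2}$)
$a{\left(S \right)} = \frac{3}{-8 + S}$ ($a{\left(S \right)} = \frac{3}{-2 + \left(S - 6\right)} = \frac{3}{-2 + \left(-6 + S\right)} = \frac{3}{-8 + S}$)
$A{\left(W,l \right)} = \frac{1}{2 W - \frac{3 l}{7}}$ ($A{\left(W,l \right)} = \frac{1}{\left(l \frac{3}{-8 + 1} + W\right) + W} = \frac{1}{\left(l \frac{3}{-7} + W\right) + W} = \frac{1}{\left(l 3 \left(- \frac{1}{7}\right) + W\right) + W} = \frac{1}{\left(l \left(- \frac{3}{7}\right) + W\right) + W} = \frac{1}{\left(- \frac{3 l}{7} + W\right) + W} = \frac{1}{\left(W - \frac{3 l}{7}\right) + W} = \frac{1}{2 W - \frac{3 l}{7}}$)
$\left(-120\right) 117 + A{\left(p{\left(-2 \right)},-12 \right)} = \left(-120\right) 117 + \frac{7}{\left(-3\right) \left(-12\right) + 14 \left(6 + \left(-2\right)^{2}\right)} = -14040 + \frac{7}{36 + 14 \left(6 + 4\right)} = -14040 + \frac{7}{36 + 14 \cdot 10} = -14040 + \frac{7}{36 + 140} = -14040 + \frac{7}{176} = - \frac{2471033}{176}$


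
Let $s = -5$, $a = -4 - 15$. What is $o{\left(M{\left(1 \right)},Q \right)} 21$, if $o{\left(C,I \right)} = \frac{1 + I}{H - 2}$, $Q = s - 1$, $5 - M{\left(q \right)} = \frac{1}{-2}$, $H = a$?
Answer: $5$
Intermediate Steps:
$a = -19$ ($a = -4 - 15 = -19$)
$H = -19$
$M{\left(q \right)} = \frac{11}{2}$ ($M{\left(q \right)} = 5 - \frac{1}{-2} = 5 - - \frac{1}{2} = 5 + \frac{1}{2} = \frac{11}{2}$)
$Q = -6$ ($Q = -5 - 1 = -6$)
$o{\left(C,I \right)} = - \frac{1}{21} - \frac{I}{21}$ ($o{\left(C,I \right)} = \frac{1 + I}{-19 - 2} = \frac{1 + I}{-21} = \left(1 + I\right) \left(- \frac{1}{21}\right) = - \frac{1}{21} - \frac{I}{21}$)
$o{\left(M{\left(1 \right)},Q \right)} 21 = \left(- \frac{1}{21} - - \frac{2}{7}\right) 21 = \left(- \frac{1}{21} + \frac{2}{7}\right) 21 = \frac{5}{21} \cdot 21 = 5$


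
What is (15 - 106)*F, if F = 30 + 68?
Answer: -8918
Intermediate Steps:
F = 98
(15 - 106)*F = (15 - 106)*98 = -91*98 = -8918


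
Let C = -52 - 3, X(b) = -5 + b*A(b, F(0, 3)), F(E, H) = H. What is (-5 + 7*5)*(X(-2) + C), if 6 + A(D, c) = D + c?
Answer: -1500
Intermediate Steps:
A(D, c) = -6 + D + c (A(D, c) = -6 + (D + c) = -6 + D + c)
X(b) = -5 + b*(-3 + b) (X(b) = -5 + b*(-6 + b + 3) = -5 + b*(-3 + b))
C = -55
(-5 + 7*5)*(X(-2) + C) = (-5 + 7*5)*((-5 - 2*(-3 - 2)) - 55) = (-5 + 35)*((-5 - 2*(-5)) - 55) = 30*((-5 + 10) - 55) = 30*(5 - 55) = 30*(-50) = -1500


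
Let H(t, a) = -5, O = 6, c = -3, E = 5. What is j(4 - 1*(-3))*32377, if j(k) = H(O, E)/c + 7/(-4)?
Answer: -32377/12 ≈ -2698.1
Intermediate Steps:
j(k) = -1/12 (j(k) = -5/(-3) + 7/(-4) = -5*(-1/3) + 7*(-1/4) = 5/3 - 7/4 = -1/12)
j(4 - 1*(-3))*32377 = -1/12*32377 = -32377/12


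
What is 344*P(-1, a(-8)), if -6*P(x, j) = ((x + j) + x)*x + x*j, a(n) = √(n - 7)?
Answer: -344/3 + 344*I*√15/3 ≈ -114.67 + 444.1*I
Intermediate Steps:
a(n) = √(-7 + n)
P(x, j) = -j*x/6 - x*(j + 2*x)/6 (P(x, j) = -(((x + j) + x)*x + x*j)/6 = -(((j + x) + x)*x + j*x)/6 = -((j + 2*x)*x + j*x)/6 = -(x*(j + 2*x) + j*x)/6 = -(j*x + x*(j + 2*x))/6 = -j*x/6 - x*(j + 2*x)/6)
344*P(-1, a(-8)) = 344*(-⅓*(-1)*(√(-7 - 8) - 1)) = 344*(-⅓*(-1)*(√(-15) - 1)) = 344*(-⅓*(-1)*(I*√15 - 1)) = 344*(-⅓*(-1)*(-1 + I*√15)) = 344*(-⅓ + I*√15/3) = -344/3 + 344*I*√15/3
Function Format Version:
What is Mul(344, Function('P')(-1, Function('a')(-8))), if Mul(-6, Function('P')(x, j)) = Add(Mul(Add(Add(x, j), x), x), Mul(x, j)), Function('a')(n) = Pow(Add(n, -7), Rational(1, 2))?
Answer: Add(Rational(-344, 3), Mul(Rational(344, 3), I, Pow(15, Rational(1, 2)))) ≈ Add(-114.67, Mul(444.10, I))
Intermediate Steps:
Function('a')(n) = Pow(Add(-7, n), Rational(1, 2))
Function('P')(x, j) = Add(Mul(Rational(-1, 6), j, x), Mul(Rational(-1, 6), x, Add(j, Mul(2, x)))) (Function('P')(x, j) = Mul(Rational(-1, 6), Add(Mul(Add(Add(x, j), x), x), Mul(x, j))) = Mul(Rational(-1, 6), Add(Mul(Add(Add(j, x), x), x), Mul(j, x))) = Mul(Rational(-1, 6), Add(Mul(Add(j, Mul(2, x)), x), Mul(j, x))) = Mul(Rational(-1, 6), Add(Mul(x, Add(j, Mul(2, x))), Mul(j, x))) = Mul(Rational(-1, 6), Add(Mul(j, x), Mul(x, Add(j, Mul(2, x))))) = Add(Mul(Rational(-1, 6), j, x), Mul(Rational(-1, 6), x, Add(j, Mul(2, x)))))
Mul(344, Function('P')(-1, Function('a')(-8))) = Mul(344, Mul(Rational(-1, 3), -1, Add(Pow(Add(-7, -8), Rational(1, 2)), -1))) = Mul(344, Mul(Rational(-1, 3), -1, Add(Pow(-15, Rational(1, 2)), -1))) = Mul(344, Mul(Rational(-1, 3), -1, Add(Mul(I, Pow(15, Rational(1, 2))), -1))) = Mul(344, Mul(Rational(-1, 3), -1, Add(-1, Mul(I, Pow(15, Rational(1, 2)))))) = Mul(344, Add(Rational(-1, 3), Mul(Rational(1, 3), I, Pow(15, Rational(1, 2))))) = Add(Rational(-344, 3), Mul(Rational(344, 3), I, Pow(15, Rational(1, 2))))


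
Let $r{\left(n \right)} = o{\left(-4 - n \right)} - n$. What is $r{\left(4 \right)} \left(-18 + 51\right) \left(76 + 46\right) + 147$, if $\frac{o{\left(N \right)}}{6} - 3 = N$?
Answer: $-136737$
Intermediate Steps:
$o{\left(N \right)} = 18 + 6 N$
$r{\left(n \right)} = -6 - 7 n$ ($r{\left(n \right)} = \left(18 + 6 \left(-4 - n\right)\right) - n = \left(18 - \left(24 + 6 n\right)\right) - n = \left(-6 - 6 n\right) - n = -6 - 7 n$)
$r{\left(4 \right)} \left(-18 + 51\right) \left(76 + 46\right) + 147 = \left(-6 - 28\right) \left(-18 + 51\right) \left(76 + 46\right) + 147 = \left(-6 - 28\right) 33 \cdot 122 + 147 = \left(-34\right) 4026 + 147 = -136884 + 147 = -136737$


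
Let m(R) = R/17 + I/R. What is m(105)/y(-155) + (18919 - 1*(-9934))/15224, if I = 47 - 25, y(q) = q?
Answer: 709942309/382918200 ≈ 1.8540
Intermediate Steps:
I = 22
m(R) = 22/R + R/17 (m(R) = R/17 + 22/R = 22/R + R/17)
m(105)/y(-155) + (18919 - 1*(-9934))/15224 = (22/105 + (1/17)*105)/(-155) + (18919 - 1*(-9934))/15224 = (22*(1/105) + 105/17)*(-1/155) + (18919 + 9934)*(1/15224) = (22/105 + 105/17)*(-1/155) + 28853*(1/15224) = (11399/1785)*(-1/155) + 2623/1384 = -11399/276675 + 2623/1384 = 709942309/382918200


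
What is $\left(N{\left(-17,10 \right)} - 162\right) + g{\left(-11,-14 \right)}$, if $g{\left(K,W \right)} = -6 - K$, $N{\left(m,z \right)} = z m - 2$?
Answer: $-329$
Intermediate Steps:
$N{\left(m,z \right)} = -2 + m z$ ($N{\left(m,z \right)} = m z - 2 = -2 + m z$)
$\left(N{\left(-17,10 \right)} - 162\right) + g{\left(-11,-14 \right)} = \left(\left(-2 - 170\right) - 162\right) - -5 = \left(\left(-2 - 170\right) - 162\right) + \left(-6 + 11\right) = \left(-172 - 162\right) + 5 = -334 + 5 = -329$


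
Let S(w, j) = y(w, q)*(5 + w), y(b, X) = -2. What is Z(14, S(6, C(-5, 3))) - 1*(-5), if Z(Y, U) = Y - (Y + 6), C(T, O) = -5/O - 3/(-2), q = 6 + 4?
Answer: -1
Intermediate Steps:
q = 10
C(T, O) = 3/2 - 5/O (C(T, O) = -5/O - 3*(-½) = -5/O + 3/2 = 3/2 - 5/O)
S(w, j) = -10 - 2*w (S(w, j) = -2*(5 + w) = -10 - 2*w)
Z(Y, U) = -6 (Z(Y, U) = Y - (6 + Y) = Y + (-6 - Y) = -6)
Z(14, S(6, C(-5, 3))) - 1*(-5) = -6 - 1*(-5) = -6 + 5 = -1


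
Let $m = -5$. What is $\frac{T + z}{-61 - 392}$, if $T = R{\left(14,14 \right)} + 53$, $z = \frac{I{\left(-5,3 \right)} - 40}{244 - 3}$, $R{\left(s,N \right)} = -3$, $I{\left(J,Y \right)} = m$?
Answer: $- \frac{12005}{109173} \approx -0.10996$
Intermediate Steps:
$I{\left(J,Y \right)} = -5$
$z = - \frac{45}{241}$ ($z = \frac{-5 - 40}{244 - 3} = - \frac{45}{241} \approx -0.18672$)
$T = 50$ ($T = -3 + 53 = 50$)
$\frac{T + z}{-61 - 392} = \frac{50 - \frac{45}{241}}{-61 - 392} = \frac{12005}{241 \left(-453\right)} = \frac{12005}{241} \left(- \frac{1}{453}\right) = - \frac{12005}{109173}$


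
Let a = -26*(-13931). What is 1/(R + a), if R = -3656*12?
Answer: 1/318334 ≈ 3.1414e-6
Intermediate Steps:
a = 362206
R = -43872
1/(R + a) = 1/(-43872 + 362206) = 1/318334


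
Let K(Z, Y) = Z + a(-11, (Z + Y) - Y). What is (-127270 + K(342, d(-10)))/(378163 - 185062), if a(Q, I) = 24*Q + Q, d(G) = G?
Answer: -42401/64367 ≈ -0.65874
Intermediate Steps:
a(Q, I) = 25*Q
K(Z, Y) = -275 + Z (K(Z, Y) = Z + 25*(-11) = Z - 275 = -275 + Z)
(-127270 + K(342, d(-10)))/(378163 - 185062) = (-127270 + (-275 + 342))/(378163 - 185062) = (-127270 + 67)/193101 = -127203*1/193101 = -42401/64367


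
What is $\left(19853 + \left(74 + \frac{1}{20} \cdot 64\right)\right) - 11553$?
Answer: $\frac{41886}{5} \approx 8377.2$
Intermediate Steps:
$\left(19853 + \left(74 + \frac{1}{20} \cdot 64\right)\right) - 11553 = \left(19853 + \left(74 + \frac{16}{5}\right)\right) - 11553 = \left(19853 + \frac{386}{5}\right) - 11553 = \frac{99651}{5} - 11553 = \frac{41886}{5}$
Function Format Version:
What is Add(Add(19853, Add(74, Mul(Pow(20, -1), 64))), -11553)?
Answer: Rational(41886, 5) ≈ 8377.2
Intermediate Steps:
Add(Add(19853, Add(74, Mul(Pow(20, -1), 64))), -11553) = Add(Add(19853, Add(74, Mul(Rational(1, 20), 64))), -11553) = Add(Add(19853, Add(74, Rational(16, 5))), -11553) = Add(Add(19853, Rational(386, 5)), -11553) = Add(Rational(99651, 5), -11553) = Rational(41886, 5)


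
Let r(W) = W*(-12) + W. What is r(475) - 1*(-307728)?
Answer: 302503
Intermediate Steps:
r(W) = -11*W (r(W) = -12*W + W = -11*W)
r(475) - 1*(-307728) = -11*475 - 1*(-307728) = -5225 + 307728 = 302503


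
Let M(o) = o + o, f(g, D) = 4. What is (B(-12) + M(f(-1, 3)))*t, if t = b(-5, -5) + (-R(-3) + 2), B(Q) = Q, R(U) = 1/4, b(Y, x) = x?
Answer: 13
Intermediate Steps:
R(U) = ¼
M(o) = 2*o
t = -13/4 (t = -5 + (-1*¼ + 2) = -5 + (-¼ + 2) = -5 + 7/4 = -13/4 ≈ -3.2500)
(B(-12) + M(f(-1, 3)))*t = (-12 + 2*4)*(-13/4) = (-12 + 8)*(-13/4) = -4*(-13/4) = 13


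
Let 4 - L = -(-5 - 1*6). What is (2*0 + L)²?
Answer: 49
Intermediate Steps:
L = -7 (L = 4 - (-1)*(-5 - 1*6) = 4 - (-1)*(-5 - 6) = 4 - (-1)*(-11) = 4 - 1*11 = 4 - 11 = -7)
(2*0 + L)² = (2*0 - 7)² = (0 - 7)² = (-7)² = 49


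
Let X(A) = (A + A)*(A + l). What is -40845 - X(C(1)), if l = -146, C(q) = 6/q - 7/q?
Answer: -41139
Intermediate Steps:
C(q) = -1/q
X(A) = 2*A*(-146 + A) (X(A) = (A + A)*(A - 146) = (2*A)*(-146 + A) = 2*A*(-146 + A))
-40845 - X(C(1)) = -40845 - 2*(-1/1)*(-146 - 1/1) = -40845 - 2*(-1*1)*(-146 - 1*1) = -40845 - 2*(-1)*(-146 - 1) = -40845 - 2*(-1)*(-147) = -40845 - 1*294 = -40845 - 294 = -41139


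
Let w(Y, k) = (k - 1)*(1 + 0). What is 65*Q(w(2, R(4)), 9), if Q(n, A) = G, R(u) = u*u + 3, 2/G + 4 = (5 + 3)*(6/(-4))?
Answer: -65/8 ≈ -8.1250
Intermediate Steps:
G = -1/8 (G = 2/(-4 + (5 + 3)*(6/(-4))) = 2/(-4 + 8*(6*(-1/4))) = 2/(-4 + 8*(-3/2)) = 2/(-4 - 12) = 2/(-16) = 2*(-1/16) = -1/8 ≈ -0.12500)
R(u) = 3 + u**2 (R(u) = u**2 + 3 = 3 + u**2)
w(Y, k) = -1 + k (w(Y, k) = (-1 + k)*1 = -1 + k)
Q(n, A) = -1/8
65*Q(w(2, R(4)), 9) = 65*(-1/8) = -65/8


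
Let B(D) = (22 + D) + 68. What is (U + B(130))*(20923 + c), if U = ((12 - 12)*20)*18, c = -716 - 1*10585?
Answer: 2116840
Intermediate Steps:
B(D) = 90 + D
c = -11301 (c = -716 - 10585 = -11301)
U = 0 (U = (0*20)*18 = 0*18 = 0)
(U + B(130))*(20923 + c) = (0 + (90 + 130))*(20923 - 11301) = (0 + 220)*9622 = 220*9622 = 2116840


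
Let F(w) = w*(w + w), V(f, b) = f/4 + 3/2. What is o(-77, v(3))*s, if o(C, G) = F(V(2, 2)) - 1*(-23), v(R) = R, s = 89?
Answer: 2759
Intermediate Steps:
V(f, b) = 3/2 + f/4 (V(f, b) = f*(¼) + 3*(½) = f/4 + 3/2 = 3/2 + f/4)
F(w) = 2*w² (F(w) = w*(2*w) = 2*w²)
o(C, G) = 31 (o(C, G) = 2*(3/2 + (¼)*2)² - 1*(-23) = 2*(3/2 + ½)² + 23 = 2*2² + 23 = 2*4 + 23 = 8 + 23 = 31)
o(-77, v(3))*s = 31*89 = 2759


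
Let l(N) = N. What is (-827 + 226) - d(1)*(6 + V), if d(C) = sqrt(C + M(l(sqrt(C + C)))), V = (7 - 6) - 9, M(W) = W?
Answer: -601 + 2*sqrt(1 + sqrt(2)) ≈ -597.89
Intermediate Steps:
V = -8 (V = 1 - 9 = -8)
d(C) = sqrt(C + sqrt(2)*sqrt(C)) (d(C) = sqrt(C + sqrt(C + C)) = sqrt(C + sqrt(2*C)) = sqrt(C + sqrt(2)*sqrt(C)))
(-827 + 226) - d(1)*(6 + V) = (-827 + 226) - sqrt(1 + sqrt(2)*sqrt(1))*(6 - 8) = -601 - sqrt(1 + sqrt(2)*1)*(-2) = -601 - sqrt(1 + sqrt(2))*(-2) = -601 - (-2)*sqrt(1 + sqrt(2)) = -601 + 2*sqrt(1 + sqrt(2))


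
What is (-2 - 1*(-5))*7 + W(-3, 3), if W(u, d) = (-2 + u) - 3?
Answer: 13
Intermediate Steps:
W(u, d) = -5 + u
(-2 - 1*(-5))*7 + W(-3, 3) = (-2 - 1*(-5))*7 + (-5 - 3) = (-2 + 5)*7 - 8 = 3*7 - 8 = 21 - 8 = 13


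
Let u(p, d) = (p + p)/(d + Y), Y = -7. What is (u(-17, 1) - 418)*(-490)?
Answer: 606130/3 ≈ 2.0204e+5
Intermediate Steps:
u(p, d) = 2*p/(-7 + d) (u(p, d) = (p + p)/(d - 7) = (2*p)/(-7 + d) = 2*p/(-7 + d))
(u(-17, 1) - 418)*(-490) = (2*(-17)/(-7 + 1) - 418)*(-490) = (2*(-17)/(-6) - 418)*(-490) = (2*(-17)*(-⅙) - 418)*(-490) = (17/3 - 418)*(-490) = -1237/3*(-490) = 606130/3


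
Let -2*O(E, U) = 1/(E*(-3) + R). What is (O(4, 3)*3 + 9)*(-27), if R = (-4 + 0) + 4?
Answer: -1971/8 ≈ -246.38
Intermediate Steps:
R = 0 (R = -4 + 4 = 0)
O(E, U) = 1/(6*E) (O(E, U) = -1/(2*(E*(-3) + 0)) = -1/(2*(-3*E + 0)) = -(-1/(3*E))/2 = -(-1)/(6*E) = 1/(6*E))
(O(4, 3)*3 + 9)*(-27) = (((1/6)/4)*3 + 9)*(-27) = (((1/6)*(1/4))*3 + 9)*(-27) = ((1/24)*3 + 9)*(-27) = (1/8 + 9)*(-27) = (73/8)*(-27) = -1971/8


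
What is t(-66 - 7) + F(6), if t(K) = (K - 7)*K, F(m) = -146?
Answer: 5694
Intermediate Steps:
t(K) = K*(-7 + K) (t(K) = (-7 + K)*K = K*(-7 + K))
t(-66 - 7) + F(6) = (-66 - 7)*(-7 + (-66 - 7)) - 146 = -73*(-7 - 73) - 146 = -73*(-80) - 146 = 5840 - 146 = 5694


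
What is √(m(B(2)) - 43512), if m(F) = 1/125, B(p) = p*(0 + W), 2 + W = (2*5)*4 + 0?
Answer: I*√27194995/25 ≈ 208.6*I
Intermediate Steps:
W = 38 (W = -2 + ((2*5)*4 + 0) = -2 + (10*4 + 0) = -2 + (40 + 0) = -2 + 40 = 38)
B(p) = 38*p (B(p) = p*(0 + 38) = p*38 = 38*p)
m(F) = 1/125
√(m(B(2)) - 43512) = √(1/125 - 43512) = √(-5438999/125) = I*√27194995/25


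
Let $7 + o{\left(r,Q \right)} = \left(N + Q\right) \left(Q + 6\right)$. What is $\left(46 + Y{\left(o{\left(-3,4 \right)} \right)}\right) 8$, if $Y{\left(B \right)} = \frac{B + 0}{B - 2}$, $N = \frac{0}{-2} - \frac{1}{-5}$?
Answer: $\frac{12424}{33} \approx 376.48$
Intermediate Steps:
$N = \frac{1}{5}$ ($N = 0 \left(- \frac{1}{2}\right) - - \frac{1}{5} = 0 + \frac{1}{5} = \frac{1}{5} \approx 0.2$)
$o{\left(r,Q \right)} = -7 + \left(6 + Q\right) \left(\frac{1}{5} + Q\right)$ ($o{\left(r,Q \right)} = -7 + \left(\frac{1}{5} + Q\right) \left(Q + 6\right) = -7 + \left(\frac{1}{5} + Q\right) \left(6 + Q\right) = -7 + \left(6 + Q\right) \left(\frac{1}{5} + Q\right)$)
$Y{\left(B \right)} = \frac{B}{-2 + B}$
$\left(46 + Y{\left(o{\left(-3,4 \right)} \right)}\right) 8 = \left(46 + \frac{- \frac{29}{5} + 4^{2} + \frac{31}{5} \cdot 4}{-2 + \left(- \frac{29}{5} + 4^{2} + \frac{31}{5} \cdot 4\right)}\right) 8 = \left(46 + \frac{- \frac{29}{5} + 16 + \frac{124}{5}}{-2 + \left(- \frac{29}{5} + 16 + \frac{124}{5}\right)}\right) 8 = \left(46 + \frac{35}{-2 + 35}\right) 8 = \left(46 + \frac{35}{33}\right) 8 = \frac{1553}{33} \cdot 8 = \frac{12424}{33}$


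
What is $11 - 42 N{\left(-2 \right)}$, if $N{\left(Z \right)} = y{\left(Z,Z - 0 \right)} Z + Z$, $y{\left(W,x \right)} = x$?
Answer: $-73$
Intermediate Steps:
$N{\left(Z \right)} = Z + Z^{2}$ ($N{\left(Z \right)} = \left(Z - 0\right) Z + Z = \left(Z + 0\right) Z + Z = Z Z + Z = Z^{2} + Z = Z + Z^{2}$)
$11 - 42 N{\left(-2 \right)} = 11 - 42 \left(- 2 \left(1 - 2\right)\right) = 11 - 42 \left(\left(-2\right) \left(-1\right)\right) = 11 - 84 = -73$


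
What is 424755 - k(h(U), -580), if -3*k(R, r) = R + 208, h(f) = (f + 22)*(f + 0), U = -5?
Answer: 424796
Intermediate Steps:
h(f) = f*(22 + f) (h(f) = (22 + f)*f = f*(22 + f))
k(R, r) = -208/3 - R/3 (k(R, r) = -(R + 208)/3 = -(208 + R)/3 = -208/3 - R/3)
424755 - k(h(U), -580) = 424755 - (-208/3 - (-5)*(22 - 5)/3) = 424755 - (-208/3 - (-5)*17/3) = 424755 - (-208/3 - ⅓*(-85)) = 424755 - (-208/3 + 85/3) = 424755 - 1*(-41) = 424755 + 41 = 424796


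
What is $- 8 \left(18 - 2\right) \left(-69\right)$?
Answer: $8832$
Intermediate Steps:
$- 8 \left(18 - 2\right) \left(-69\right) = - 8 \cdot 16 \left(-69\right) = \left(-8\right) \left(-1104\right) = 8832$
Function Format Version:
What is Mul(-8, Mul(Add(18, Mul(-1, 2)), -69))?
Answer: 8832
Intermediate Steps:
Mul(-8, Mul(Add(18, Mul(-1, 2)), -69)) = Mul(-8, Mul(Add(18, -2), -69)) = Mul(-8, Mul(16, -69)) = Mul(-8, -1104) = 8832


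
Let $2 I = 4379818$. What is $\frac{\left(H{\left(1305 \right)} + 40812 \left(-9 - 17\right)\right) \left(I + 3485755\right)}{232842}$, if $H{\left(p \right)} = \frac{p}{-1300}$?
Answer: $- \frac{65243976155166}{2522455} \approx -2.5865 \cdot 10^{7}$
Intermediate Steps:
$I = 2189909$ ($I = \frac{1}{2} \cdot 4379818 = 2189909$)
$H{\left(p \right)} = - \frac{p}{1300}$ ($H{\left(p \right)} = p \left(- \frac{1}{1300}\right) = - \frac{p}{1300}$)
$\frac{\left(H{\left(1305 \right)} + 40812 \left(-9 - 17\right)\right) \left(I + 3485755\right)}{232842} = \frac{\left(\left(- \frac{1}{1300}\right) 1305 + 40812 \left(-9 - 17\right)\right) \left(2189909 + 3485755\right)}{232842} = \left(- \frac{261}{260} + 40812 \left(-26\right)\right) 5675664 \cdot \frac{1}{232842} = \left(- \frac{261}{260} - 1061112\right) 5675664 \cdot \frac{1}{232842} = \left(- \frac{275889381}{260}\right) 5675664 \cdot \frac{1}{232842} = \left(- \frac{391463856930996}{65}\right) \frac{1}{232842} = - \frac{65243976155166}{2522455}$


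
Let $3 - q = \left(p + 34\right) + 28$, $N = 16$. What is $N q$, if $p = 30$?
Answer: $-1424$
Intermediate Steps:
$q = -89$ ($q = 3 - \left(\left(30 + 34\right) + 28\right) = 3 - \left(64 + 28\right) = 3 - 92 = -89$)
$N q = 16 \left(-89\right) = -1424$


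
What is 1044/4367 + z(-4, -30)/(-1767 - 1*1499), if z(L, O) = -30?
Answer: 1770357/7131311 ≈ 0.24825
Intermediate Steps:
1044/4367 + z(-4, -30)/(-1767 - 1*1499) = 1044/4367 - 30/(-1767 - 1*1499) = 1044*(1/4367) - 30/(-1767 - 1499) = 1044/4367 - 30/(-3266) = 1044/4367 - 30*(-1/3266) = 1044/4367 + 15/1633 = 1770357/7131311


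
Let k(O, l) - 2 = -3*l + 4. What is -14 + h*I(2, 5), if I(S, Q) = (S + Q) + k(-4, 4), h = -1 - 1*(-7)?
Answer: -8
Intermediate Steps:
k(O, l) = 6 - 3*l (k(O, l) = 2 + (-3*l + 4) = 2 + (4 - 3*l) = 6 - 3*l)
h = 6 (h = -1 + 7 = 6)
I(S, Q) = -6 + Q + S (I(S, Q) = (S + Q) + (6 - 3*4) = (Q + S) + (6 - 12) = (Q + S) - 6 = -6 + Q + S)
-14 + h*I(2, 5) = -14 + 6*(-6 + 5 + 2) = -14 + 6*1 = -14 + 6 = -8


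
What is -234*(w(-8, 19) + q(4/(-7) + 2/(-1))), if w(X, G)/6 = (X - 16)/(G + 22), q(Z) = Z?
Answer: 408564/287 ≈ 1423.6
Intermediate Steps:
w(X, G) = 6*(-16 + X)/(22 + G) (w(X, G) = 6*((X - 16)/(G + 22)) = 6*((-16 + X)/(22 + G)) = 6*(-16 + X)/(22 + G))
-234*(w(-8, 19) + q(4/(-7) + 2/(-1))) = -234*(6*(-16 - 8)/(22 + 19) + (4/(-7) + 2/(-1))) = -234*(6*(-24)/41 + (4*(-⅐) + 2*(-1))) = -234*(6*(1/41)*(-24) + (-4/7 - 2)) = -234*(-144/41 - 18/7) = -234*(-1746/287) = 408564/287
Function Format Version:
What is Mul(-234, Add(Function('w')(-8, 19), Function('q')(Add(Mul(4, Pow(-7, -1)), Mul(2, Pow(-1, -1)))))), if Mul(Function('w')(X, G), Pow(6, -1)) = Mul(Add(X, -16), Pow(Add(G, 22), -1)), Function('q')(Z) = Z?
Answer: Rational(408564, 287) ≈ 1423.6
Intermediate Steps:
Function('w')(X, G) = Mul(6, Pow(Add(22, G), -1), Add(-16, X)) (Function('w')(X, G) = Mul(6, Mul(Add(X, -16), Pow(Add(G, 22), -1))) = Mul(6, Mul(Add(-16, X), Pow(Add(22, G), -1))) = Mul(6, Mul(Pow(Add(22, G), -1), Add(-16, X))) = Mul(6, Pow(Add(22, G), -1), Add(-16, X)))
Mul(-234, Add(Function('w')(-8, 19), Function('q')(Add(Mul(4, Pow(-7, -1)), Mul(2, Pow(-1, -1)))))) = Mul(-234, Add(Mul(6, Pow(Add(22, 19), -1), Add(-16, -8)), Add(Mul(4, Pow(-7, -1)), Mul(2, Pow(-1, -1))))) = Mul(-234, Add(Mul(6, Pow(41, -1), -24), Add(Mul(4, Rational(-1, 7)), Mul(2, -1)))) = Mul(-234, Add(Mul(6, Rational(1, 41), -24), Add(Rational(-4, 7), -2))) = Mul(-234, Add(Rational(-144, 41), Rational(-18, 7))) = Mul(-234, Rational(-1746, 287)) = Rational(408564, 287)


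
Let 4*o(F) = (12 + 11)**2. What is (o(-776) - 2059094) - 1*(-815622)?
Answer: -4973359/4 ≈ -1.2433e+6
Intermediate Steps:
o(F) = 529/4 (o(F) = (12 + 11)**2/4 = (1/4)*23**2 = (1/4)*529 = 529/4)
(o(-776) - 2059094) - 1*(-815622) = (529/4 - 2059094) - 1*(-815622) = -8235847/4 + 815622 = -4973359/4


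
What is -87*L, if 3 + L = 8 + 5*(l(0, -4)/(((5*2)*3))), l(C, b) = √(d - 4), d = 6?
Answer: -435 - 29*√2/2 ≈ -455.51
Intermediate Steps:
l(C, b) = √2 (l(C, b) = √(6 - 4) = √2)
L = 5 + √2/6 (L = -3 + (8 + 5*(√2/(((5*2)*3)))) = -3 + (8 + 5*(√2/((10*3)))) = -3 + (8 + 5*(√2/30)) = -3 + (8 + √2/6) = 5 + √2/6 ≈ 5.2357)
-87*L = -87*(5 + √2/6) = -435 - 29*√2/2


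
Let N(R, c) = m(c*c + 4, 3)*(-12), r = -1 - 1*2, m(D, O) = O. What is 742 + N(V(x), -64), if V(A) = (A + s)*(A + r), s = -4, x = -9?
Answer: 706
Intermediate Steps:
r = -3 (r = -1 - 2 = -3)
V(A) = (-4 + A)*(-3 + A) (V(A) = (A - 4)*(A - 3) = (-4 + A)*(-3 + A))
N(R, c) = -36 (N(R, c) = 3*(-12) = -36)
742 + N(V(x), -64) = 742 - 36 = 706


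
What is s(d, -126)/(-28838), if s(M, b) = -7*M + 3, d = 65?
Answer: 226/14419 ≈ 0.015674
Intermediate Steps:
s(M, b) = 3 - 7*M
s(d, -126)/(-28838) = (3 - 7*65)/(-28838) = (3 - 455)*(-1/28838) = -452*(-1/28838) = 226/14419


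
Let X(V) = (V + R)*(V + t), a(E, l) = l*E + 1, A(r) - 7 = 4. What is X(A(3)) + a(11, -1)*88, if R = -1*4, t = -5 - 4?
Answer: -866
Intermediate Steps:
t = -9
A(r) = 11 (A(r) = 7 + 4 = 11)
R = -4
a(E, l) = 1 + E*l (a(E, l) = E*l + 1 = 1 + E*l)
X(V) = (-9 + V)*(-4 + V) (X(V) = (V - 4)*(V - 9) = (-4 + V)*(-9 + V) = (-9 + V)*(-4 + V))
X(A(3)) + a(11, -1)*88 = (36 + 11² - 13*11) + (1 + 11*(-1))*88 = (36 + 121 - 143) + (1 - 11)*88 = 14 - 10*88 = 14 - 880 = -866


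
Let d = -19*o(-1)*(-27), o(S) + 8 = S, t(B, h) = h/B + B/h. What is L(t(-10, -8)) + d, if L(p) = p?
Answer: -92299/20 ≈ -4615.0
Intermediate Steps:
t(B, h) = B/h + h/B
o(S) = -8 + S
d = -4617 (d = -19*(-8 - 1)*(-27) = -19*(-9)*(-27) = 171*(-27) = -4617)
L(t(-10, -8)) + d = (-10/(-8) - 8/(-10)) - 4617 = (-10*(-⅛) - 8*(-⅒)) - 4617 = (5/4 + ⅘) - 4617 = 41/20 - 4617 = -92299/20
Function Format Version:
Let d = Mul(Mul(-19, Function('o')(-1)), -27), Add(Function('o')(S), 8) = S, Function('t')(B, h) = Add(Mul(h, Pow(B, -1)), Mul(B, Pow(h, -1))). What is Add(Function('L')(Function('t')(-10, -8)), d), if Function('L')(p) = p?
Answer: Rational(-92299, 20) ≈ -4615.0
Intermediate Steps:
Function('t')(B, h) = Add(Mul(B, Pow(h, -1)), Mul(h, Pow(B, -1)))
Function('o')(S) = Add(-8, S)
d = -4617 (d = Mul(Mul(-19, Add(-8, -1)), -27) = Mul(Mul(-19, -9), -27) = Mul(171, -27) = -4617)
Add(Function('L')(Function('t')(-10, -8)), d) = Add(Add(Mul(-10, Pow(-8, -1)), Mul(-8, Pow(-10, -1))), -4617) = Add(Add(Mul(-10, Rational(-1, 8)), Mul(-8, Rational(-1, 10))), -4617) = Add(Add(Rational(5, 4), Rational(4, 5)), -4617) = Add(Rational(41, 20), -4617) = Rational(-92299, 20)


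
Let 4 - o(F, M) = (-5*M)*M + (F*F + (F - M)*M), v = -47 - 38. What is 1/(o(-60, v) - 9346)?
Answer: 1/25308 ≈ 3.9513e-5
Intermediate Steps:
v = -85
o(F, M) = 4 - F² + 5*M² - M*(F - M) (o(F, M) = 4 - ((-5*M)*M + (F*F + (F - M)*M)) = 4 - (-5*M² + (F² + M*(F - M))) = 4 - (F² - 5*M² + M*(F - M)) = 4 + (-F² + 5*M² - M*(F - M)) = 4 - F² + 5*M² - M*(F - M))
1/(o(-60, v) - 9346) = 1/((4 - 1*(-60)² + 6*(-85)² - 1*(-60)*(-85)) - 9346) = 1/((4 - 1*3600 + 6*7225 - 5100) - 9346) = 1/((4 - 3600 + 43350 - 5100) - 9346) = 1/(34654 - 9346) = 1/25308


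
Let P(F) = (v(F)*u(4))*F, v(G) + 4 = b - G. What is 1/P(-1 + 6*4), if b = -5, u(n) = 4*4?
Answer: -1/11776 ≈ -8.4918e-5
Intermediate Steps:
u(n) = 16
v(G) = -9 - G (v(G) = -4 + (-5 - G) = -9 - G)
P(F) = F*(-144 - 16*F) (P(F) = ((-9 - F)*16)*F = (-144 - 16*F)*F = F*(-144 - 16*F))
1/P(-1 + 6*4) = 1/(-16*(-1 + 6*4)*(9 + (-1 + 6*4))) = 1/(-16*(-1 + 24)*(9 + (-1 + 24))) = 1/(-16*23*(9 + 23)) = 1/(-16*23*32) = 1/(-11776) = -1/11776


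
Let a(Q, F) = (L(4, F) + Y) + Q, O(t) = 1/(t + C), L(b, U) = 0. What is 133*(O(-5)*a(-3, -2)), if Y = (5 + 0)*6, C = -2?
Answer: -513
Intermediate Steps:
Y = 30 (Y = 5*6 = 30)
O(t) = 1/(-2 + t) (O(t) = 1/(t - 2) = 1/(-2 + t))
a(Q, F) = 30 + Q (a(Q, F) = (0 + 30) + Q = 30 + Q)
133*(O(-5)*a(-3, -2)) = 133*((30 - 3)/(-2 - 5)) = 133*(27/(-7)) = 133*(-⅐*27) = 133*(-27/7) = -513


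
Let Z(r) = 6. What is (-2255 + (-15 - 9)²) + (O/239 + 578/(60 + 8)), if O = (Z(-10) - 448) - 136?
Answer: -799655/478 ≈ -1672.9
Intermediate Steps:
O = -578 (O = (6 - 448) - 136 = -442 - 136 = -578)
(-2255 + (-15 - 9)²) + (O/239 + 578/(60 + 8)) = (-2255 + (-15 - 9)²) + (-578/239 + 578/(60 + 8)) = (-2255 + (-24)²) + (-578*1/239 + 578/68) = (-2255 + 576) + (-578/239 + 578*(1/68)) = -1679 + (-578/239 + 17/2) = -1679 + 2907/478 = -799655/478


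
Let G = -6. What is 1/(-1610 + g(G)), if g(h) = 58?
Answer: -1/1552 ≈ -0.00064433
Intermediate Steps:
1/(-1610 + g(G)) = 1/(-1610 + 58) = 1/(-1552) = -1/1552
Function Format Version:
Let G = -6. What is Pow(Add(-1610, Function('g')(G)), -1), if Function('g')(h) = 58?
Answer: Rational(-1, 1552) ≈ -0.00064433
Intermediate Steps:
Pow(Add(-1610, Function('g')(G)), -1) = Pow(Add(-1610, 58), -1) = Pow(-1552, -1) = Rational(-1, 1552)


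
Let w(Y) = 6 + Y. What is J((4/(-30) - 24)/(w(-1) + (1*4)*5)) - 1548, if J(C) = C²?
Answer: -217556456/140625 ≈ -1547.1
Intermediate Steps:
J((4/(-30) - 24)/(w(-1) + (1*4)*5)) - 1548 = ((4/(-30) - 24)/((6 - 1) + (1*4)*5))² - 1548 = ((4*(-1/30) - 24)/(5 + 4*5))² - 1548 = ((-2/15 - 24)/(5 + 20))² - 1548 = (-362/15/25)² - 1548 = (-362/15*1/25)² - 1548 = (-362/375)² - 1548 = 131044/140625 - 1548 = -217556456/140625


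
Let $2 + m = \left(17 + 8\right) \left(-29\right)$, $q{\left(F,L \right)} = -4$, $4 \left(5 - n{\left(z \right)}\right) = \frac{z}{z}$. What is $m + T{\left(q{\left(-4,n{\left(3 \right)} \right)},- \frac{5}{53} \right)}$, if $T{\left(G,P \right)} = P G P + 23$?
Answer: $- \frac{1977636}{2809} \approx -704.04$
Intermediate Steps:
$n{\left(z \right)} = \frac{19}{4}$ ($n{\left(z \right)} = 5 - \frac{z \frac{1}{z}}{4} = 5 - \frac{1}{4} = \frac{19}{4}$)
$T{\left(G,P \right)} = 23 + G P^{2}$ ($T{\left(G,P \right)} = G P P + 23 = G P^{2} + 23 = 23 + G P^{2}$)
$m = -727$ ($m = -2 + \left(17 + 8\right) \left(-29\right) = -2 + 25 \left(-29\right) = -2 - 725 = -727$)
$m + T{\left(q{\left(-4,n{\left(3 \right)} \right)},- \frac{5}{53} \right)} = -727 + \left(23 - 4 \left(- \frac{5}{53}\right)^{2}\right) = -727 + \left(23 - \frac{100}{2809}\right) = -727 + \frac{64507}{2809} = - \frac{1977636}{2809}$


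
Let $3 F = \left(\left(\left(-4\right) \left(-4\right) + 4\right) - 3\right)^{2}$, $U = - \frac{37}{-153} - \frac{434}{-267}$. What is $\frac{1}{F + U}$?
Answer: $\frac{13617}{1337198} \approx 0.010183$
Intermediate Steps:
$U = \frac{25427}{13617}$ ($U = \left(-37\right) \left(- \frac{1}{153}\right) - - \frac{434}{267} = \frac{37}{153} + \frac{434}{267} = \frac{25427}{13617} \approx 1.8673$)
$F = \frac{289}{3}$ ($F = \frac{\left(\left(\left(-4\right) \left(-4\right) + 4\right) - 3\right)^{2}}{3} = \frac{\left(\left(16 + 4\right) + \left(1 - 4\right)\right)^{2}}{3} = \frac{\left(20 - 3\right)^{2}}{3} = \frac{17^{2}}{3} = \frac{1}{3} \cdot 289 = \frac{289}{3} \approx 96.333$)
$\frac{1}{F + U} = \frac{1}{\frac{289}{3} + \frac{25427}{13617}} = \frac{1}{\frac{1337198}{13617}} = \frac{13617}{1337198}$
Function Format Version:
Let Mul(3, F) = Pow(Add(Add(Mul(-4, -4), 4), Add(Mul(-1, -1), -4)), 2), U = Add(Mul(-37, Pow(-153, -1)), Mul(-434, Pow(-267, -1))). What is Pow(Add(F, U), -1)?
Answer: Rational(13617, 1337198) ≈ 0.010183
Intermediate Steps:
U = Rational(25427, 13617) (U = Add(Mul(-37, Rational(-1, 153)), Mul(-434, Rational(-1, 267))) = Add(Rational(37, 153), Rational(434, 267)) = Rational(25427, 13617) ≈ 1.8673)
F = Rational(289, 3) (F = Mul(Rational(1, 3), Pow(Add(Add(Mul(-4, -4), 4), Add(Mul(-1, -1), -4)), 2)) = Mul(Rational(1, 3), Pow(Add(Add(16, 4), Add(1, -4)), 2)) = Mul(Rational(1, 3), Pow(Add(20, -3), 2)) = Mul(Rational(1, 3), Pow(17, 2)) = Mul(Rational(1, 3), 289) = Rational(289, 3) ≈ 96.333)
Pow(Add(F, U), -1) = Pow(Add(Rational(289, 3), Rational(25427, 13617)), -1) = Pow(Rational(1337198, 13617), -1) = Rational(13617, 1337198)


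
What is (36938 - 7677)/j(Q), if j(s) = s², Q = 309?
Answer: 29261/95481 ≈ 0.30646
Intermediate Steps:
(36938 - 7677)/j(Q) = (36938 - 7677)/(309²) = 29261/95481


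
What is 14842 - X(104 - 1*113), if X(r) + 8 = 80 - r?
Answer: 14761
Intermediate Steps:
X(r) = 72 - r (X(r) = -8 + (80 - r) = 72 - r)
14842 - X(104 - 1*113) = 14842 - (72 - (104 - 1*113)) = 14842 - (72 - (104 - 113)) = 14842 - (72 - 1*(-9)) = 14842 - (72 + 9) = 14842 - 1*81 = 14842 - 81 = 14761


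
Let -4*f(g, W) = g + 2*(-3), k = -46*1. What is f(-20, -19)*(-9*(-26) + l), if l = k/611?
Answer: 71464/47 ≈ 1520.5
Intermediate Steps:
k = -46
f(g, W) = 3/2 - g/4 (f(g, W) = -(g + 2*(-3))/4 = -(g - 6)/4 = -(-6 + g)/4 = 3/2 - g/4)
l = -46/611 ≈ -0.075286
f(-20, -19)*(-9*(-26) + l) = (3/2 - ¼*(-20))*(-9*(-26) - 46/611) = (3/2 + 5)*(234 - 46/611) = (13/2)*(142928/611) = 71464/47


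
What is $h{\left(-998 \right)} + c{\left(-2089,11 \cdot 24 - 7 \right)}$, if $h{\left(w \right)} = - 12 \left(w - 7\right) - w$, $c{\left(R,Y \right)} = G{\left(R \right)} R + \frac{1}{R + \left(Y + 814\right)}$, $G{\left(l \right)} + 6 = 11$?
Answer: $\frac{2660033}{1018} \approx 2613.0$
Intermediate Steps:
$G{\left(l \right)} = 5$ ($G{\left(l \right)} = -6 + 11 = 5$)
$c{\left(R,Y \right)} = \frac{1}{814 + R + Y} + 5 R$ ($c{\left(R,Y \right)} = 5 R + \frac{1}{R + \left(Y + 814\right)} = 5 R + \frac{1}{R + \left(814 + Y\right)} = 5 R + \frac{1}{814 + R + Y} = \frac{1}{814 + R + Y} + 5 R$)
$h{\left(w \right)} = 84 - 13 w$ ($h{\left(w \right)} = - 12 \left(-7 + w\right) - w = \left(84 - 12 w\right) - w = 84 - 13 w$)
$h{\left(-998 \right)} + c{\left(-2089,11 \cdot 24 - 7 \right)} = \left(84 - -12974\right) + \frac{1 + 5 \left(-2089\right)^{2} + 4070 \left(-2089\right) + 5 \left(-2089\right) \left(11 \cdot 24 - 7\right)}{814 - 2089 + \left(11 \cdot 24 - 7\right)} = \left(84 + 12974\right) + \frac{1 + 5 \cdot 4363921 - 8502230 + 5 \left(-2089\right) \left(264 - 7\right)}{814 - 2089 + \left(264 - 7\right)} = 13058 + \frac{1 + 21819605 - 8502230 + 5 \left(-2089\right) 257}{814 - 2089 + 257} = 13058 + \frac{1 + 21819605 - 8502230 - 2684365}{-1018} = 13058 - \frac{10633011}{1018} = \frac{2660033}{1018}$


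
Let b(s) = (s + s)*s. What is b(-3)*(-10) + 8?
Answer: -172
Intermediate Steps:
b(s) = 2*s² (b(s) = (2*s)*s = 2*s²)
b(-3)*(-10) + 8 = (2*(-3)²)*(-10) + 8 = (2*9)*(-10) + 8 = 18*(-10) + 8 = -180 + 8 = -172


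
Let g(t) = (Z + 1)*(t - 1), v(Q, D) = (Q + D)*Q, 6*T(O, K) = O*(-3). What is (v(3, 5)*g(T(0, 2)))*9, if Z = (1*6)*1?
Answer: -1512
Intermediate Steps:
Z = 6 (Z = 6*1 = 6)
T(O, K) = -O/2 (T(O, K) = (O*(-3))/6 = (-3*O)/6 = -O/2)
v(Q, D) = Q*(D + Q) (v(Q, D) = (D + Q)*Q = Q*(D + Q))
g(t) = -7 + 7*t (g(t) = (6 + 1)*(t - 1) = 7*(-1 + t) = -7 + 7*t)
(v(3, 5)*g(T(0, 2)))*9 = ((3*(5 + 3))*(-7 + 7*(-½*0)))*9 = ((3*8)*(-7 + 7*0))*9 = (24*(-7 + 0))*9 = (24*(-7))*9 = -168*9 = -1512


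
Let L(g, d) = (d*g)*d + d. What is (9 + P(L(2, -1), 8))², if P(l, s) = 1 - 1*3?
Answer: 49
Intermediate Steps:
L(g, d) = d + g*d² (L(g, d) = g*d² + d = d + g*d²)
P(l, s) = -2 (P(l, s) = 1 - 3 = -2)
(9 + P(L(2, -1), 8))² = (9 - 2)² = 7² = 49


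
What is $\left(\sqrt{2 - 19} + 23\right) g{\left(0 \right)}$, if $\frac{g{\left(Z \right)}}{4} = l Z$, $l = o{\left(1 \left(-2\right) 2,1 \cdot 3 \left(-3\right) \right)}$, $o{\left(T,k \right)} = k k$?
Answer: $0$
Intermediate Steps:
$o{\left(T,k \right)} = k^{2}$
$l = 81$ ($l = \left(1 \cdot 3 \left(-3\right)\right)^{2} = \left(3 \left(-3\right)\right)^{2} = \left(-9\right)^{2} = 81$)
$g{\left(Z \right)} = 324 Z$ ($g{\left(Z \right)} = 4 \cdot 81 Z = 324 Z$)
$\left(\sqrt{2 - 19} + 23\right) g{\left(0 \right)} = \left(\sqrt{2 - 19} + 23\right) 324 \cdot 0 = \left(\sqrt{-17} + 23\right) 0 = \left(i \sqrt{17} + 23\right) 0 = \left(23 + i \sqrt{17}\right) 0 = 0$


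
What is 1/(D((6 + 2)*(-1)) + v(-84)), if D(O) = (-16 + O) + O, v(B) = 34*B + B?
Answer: -1/2972 ≈ -0.00033647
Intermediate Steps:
v(B) = 35*B
D(O) = -16 + 2*O
1/(D((6 + 2)*(-1)) + v(-84)) = 1/((-16 + 2*((6 + 2)*(-1))) + 35*(-84)) = 1/((-16 + 2*(8*(-1))) - 2940) = 1/((-16 + 2*(-8)) - 2940) = 1/((-16 - 16) - 2940) = 1/(-32 - 2940) = 1/(-2972) = -1/2972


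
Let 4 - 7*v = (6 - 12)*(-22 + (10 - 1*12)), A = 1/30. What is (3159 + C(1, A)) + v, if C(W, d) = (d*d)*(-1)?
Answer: 2825099/900 ≈ 3139.0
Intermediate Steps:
A = 1/30 ≈ 0.033333
C(W, d) = -d² (C(W, d) = d²*(-1) = -d²)
v = -20 (v = 4/7 - (6 - 12)*(-22 + (10 - 1*12))/7 = 4/7 - (-6)*(-22 + (10 - 12))/7 = 4/7 - (-6)*(-22 - 2)/7 = 4/7 - (-6)*(-24)/7 = 4/7 - ⅐*144 = 4/7 - 144/7 = -20)
(3159 + C(1, A)) + v = (3159 - (1/30)²) - 20 = (3159 - 1*1/900) - 20 = (3159 - 1/900) - 20 = 2843099/900 - 20 = 2825099/900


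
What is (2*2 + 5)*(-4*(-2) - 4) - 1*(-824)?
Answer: 860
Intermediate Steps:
(2*2 + 5)*(-4*(-2) - 4) - 1*(-824) = (4 + 5)*(8 - 4) + 824 = 9*4 + 824 = 36 + 824 = 860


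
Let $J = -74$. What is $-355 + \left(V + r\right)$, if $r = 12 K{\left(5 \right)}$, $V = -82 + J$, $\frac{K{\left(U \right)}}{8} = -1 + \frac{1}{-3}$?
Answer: $-639$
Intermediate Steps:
$K{\left(U \right)} = - \frac{32}{3}$ ($K{\left(U \right)} = 8 \left(-1 + \frac{1}{-3}\right) = 8 \left(-1 - \frac{1}{3}\right) = 8 \left(- \frac{4}{3}\right) = - \frac{32}{3}$)
$V = -156$ ($V = -82 - 74 = -156$)
$r = -128$ ($r = 12 \left(- \frac{32}{3}\right) = -128$)
$-355 + \left(V + r\right) = -355 - 284 = -639$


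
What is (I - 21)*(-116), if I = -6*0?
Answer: 2436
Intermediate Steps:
I = 0
(I - 21)*(-116) = (0 - 21)*(-116) = -21*(-116) = 2436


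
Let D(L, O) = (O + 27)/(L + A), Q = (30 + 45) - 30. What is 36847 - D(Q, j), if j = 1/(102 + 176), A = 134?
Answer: 1833572907/49762 ≈ 36847.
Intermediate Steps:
Q = 45 (Q = 75 - 30 = 45)
j = 1/278 ≈ 0.0035971
D(L, O) = (27 + O)/(134 + L) (D(L, O) = (O + 27)/(L + 134) = (27 + O)/(134 + L))
36847 - D(Q, j) = 36847 - (27 + 1/278)/(134 + 45) = 36847 - 7507/(179*278) = 36847 - 1*7507/49762 = 36847 - 7507/49762 = 1833572907/49762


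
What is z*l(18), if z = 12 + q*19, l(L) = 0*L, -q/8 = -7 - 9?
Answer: 0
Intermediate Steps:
q = 128 (q = -8*(-7 - 9) = -8*(-16) = 128)
l(L) = 0
z = 2444 (z = 12 + 128*19 = 12 + 2432 = 2444)
z*l(18) = 2444*0 = 0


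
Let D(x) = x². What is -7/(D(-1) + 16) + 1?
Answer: 10/17 ≈ 0.58823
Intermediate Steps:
-7/(D(-1) + 16) + 1 = -7/((-1)² + 16) + 1 = -7/(1 + 16) + 1 = -7/17 + 1 = 10/17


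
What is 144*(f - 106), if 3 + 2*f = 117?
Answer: -7056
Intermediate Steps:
f = 57 (f = -3/2 + (1/2)*117 = -3/2 + 117/2 = 57)
144*(f - 106) = 144*(57 - 106) = 144*(-49) = -7056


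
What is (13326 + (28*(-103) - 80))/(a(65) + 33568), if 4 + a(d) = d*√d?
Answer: 347790168/1126267471 - 673530*√65/1126267471 ≈ 0.30398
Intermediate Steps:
a(d) = -4 + d^(3/2) (a(d) = -4 + d*√d = -4 + d^(3/2))
(13326 + (28*(-103) - 80))/(a(65) + 33568) = (13326 + (28*(-103) - 80))/((-4 + 65^(3/2)) + 33568) = (13326 + (-2884 - 80))/((-4 + 65*√65) + 33568) = (13326 - 2964)/(33564 + 65*√65) = 10362/(33564 + 65*√65)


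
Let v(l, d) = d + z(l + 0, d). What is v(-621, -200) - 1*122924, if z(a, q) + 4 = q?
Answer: -123328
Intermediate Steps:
z(a, q) = -4 + q
v(l, d) = -4 + 2*d (v(l, d) = d + (-4 + d) = -4 + 2*d)
v(-621, -200) - 1*122924 = (-4 + 2*(-200)) - 1*122924 = (-4 - 400) - 122924 = -404 - 122924 = -123328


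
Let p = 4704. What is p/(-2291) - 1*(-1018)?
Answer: 2327534/2291 ≈ 1015.9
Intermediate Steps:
p/(-2291) - 1*(-1018) = 4704/(-2291) - 1*(-1018) = 4704*(-1/2291) + 1018 = -4704/2291 + 1018 = 2327534/2291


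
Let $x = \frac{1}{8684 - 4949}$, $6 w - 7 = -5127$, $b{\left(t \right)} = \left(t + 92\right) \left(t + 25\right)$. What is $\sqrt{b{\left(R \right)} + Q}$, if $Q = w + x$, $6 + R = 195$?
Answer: $\frac{\sqrt{91886515765}}{1245} \approx 243.48$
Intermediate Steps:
$R = 189$ ($R = -6 + 195 = 189$)
$b{\left(t \right)} = \left(25 + t\right) \left(92 + t\right)$ ($b{\left(t \right)} = \left(92 + t\right) \left(25 + t\right) = \left(25 + t\right) \left(92 + t\right)$)
$w = - \frac{2560}{3}$ ($w = \frac{7}{6} + \frac{1}{6} \left(-5127\right) = \frac{7}{6} - \frac{1709}{2} = - \frac{2560}{3} \approx -853.33$)
$x = \frac{1}{3735} \approx 0.00026774$
$Q = - \frac{3187199}{3735}$ ($Q = - \frac{2560}{3} + \frac{1}{3735} = - \frac{3187199}{3735} \approx -853.33$)
$\sqrt{b{\left(R \right)} + Q} = \sqrt{\left(2300 + 189^{2} + 117 \cdot 189\right) - \frac{3187199}{3735}} = \sqrt{\left(2300 + 35721 + 22113\right) - \frac{3187199}{3735}} = \sqrt{60134 - \frac{3187199}{3735}} = \sqrt{\frac{221413291}{3735}} = \frac{\sqrt{91886515765}}{1245}$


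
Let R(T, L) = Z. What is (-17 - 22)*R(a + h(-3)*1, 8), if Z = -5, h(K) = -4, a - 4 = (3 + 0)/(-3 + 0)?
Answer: 195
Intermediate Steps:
a = 3 (a = 4 + (3 + 0)/(-3 + 0) = 4 + 3/(-3) = 4 + 3*(-1/3) = 4 - 1 = 3)
R(T, L) = -5
(-17 - 22)*R(a + h(-3)*1, 8) = (-17 - 22)*(-5) = -39*(-5) = 195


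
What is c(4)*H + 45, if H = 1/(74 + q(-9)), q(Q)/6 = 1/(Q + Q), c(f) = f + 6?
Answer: 9975/221 ≈ 45.136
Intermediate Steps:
c(f) = 6 + f
q(Q) = 3/Q (q(Q) = 6/(Q + Q) = 6/((2*Q)) = 6*(1/(2*Q)) = 3/Q)
H = 3/221 (H = 1/(74 + 3/(-9)) = 1/(74 + 3*(-⅑)) = 1/(74 - ⅓) = 1/(221/3) = 3/221 ≈ 0.013575)
c(4)*H + 45 = (6 + 4)*(3/221) + 45 = 10*(3/221) + 45 = 30/221 + 45 = 9975/221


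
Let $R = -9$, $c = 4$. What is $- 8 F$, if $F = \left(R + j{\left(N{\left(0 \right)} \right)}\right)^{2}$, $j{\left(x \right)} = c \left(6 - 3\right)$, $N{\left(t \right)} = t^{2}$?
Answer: $-72$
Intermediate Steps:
$j{\left(x \right)} = 12$ ($j{\left(x \right)} = 4 \left(6 - 3\right) = 4 \cdot 3 = 12$)
$F = 9$ ($F = \left(-9 + 12\right)^{2} = 3^{2} = 9$)
$- 8 F = \left(-8\right) 9 = -72$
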